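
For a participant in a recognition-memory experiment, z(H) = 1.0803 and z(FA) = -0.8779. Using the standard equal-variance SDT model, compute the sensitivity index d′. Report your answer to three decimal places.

d' = z(H) − z(FA) = 1.0803 − (-0.8779) = 1.9582

d′ = 1.958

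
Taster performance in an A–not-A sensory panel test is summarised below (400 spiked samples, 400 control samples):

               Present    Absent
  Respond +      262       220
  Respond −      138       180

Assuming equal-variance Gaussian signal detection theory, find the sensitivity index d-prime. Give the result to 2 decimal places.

d-prime = 0.27

H = 262/400 = 0.6550
FA = 220/400 = 0.5500
Φ⁻¹(H) = Φ⁻¹(0.6550) = 0.399
Φ⁻¹(FA) = Φ⁻¹(0.5500) = 0.126
d' = z(H) − z(FA) = 0.399 − 0.126 = 0.273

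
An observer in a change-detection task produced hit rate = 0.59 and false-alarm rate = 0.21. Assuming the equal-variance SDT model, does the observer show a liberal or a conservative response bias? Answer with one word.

conservative

z(H) = 0.228, z(FA) = -0.806
c = −½·(z(H) + z(FA)) = 0.289
c > 0 → conservative criterion (biased toward responding “no”).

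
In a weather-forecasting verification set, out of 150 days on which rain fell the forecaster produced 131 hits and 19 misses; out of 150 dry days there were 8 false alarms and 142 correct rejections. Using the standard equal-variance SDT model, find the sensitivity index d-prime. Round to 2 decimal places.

d-prime = 2.76

H = 131/150 = 0.8733
FA = 8/150 = 0.0533
z(H) = 1.142
z(FA) = -1.614
d' = z(H) − z(FA) = 1.142 − (-1.614) = 2.756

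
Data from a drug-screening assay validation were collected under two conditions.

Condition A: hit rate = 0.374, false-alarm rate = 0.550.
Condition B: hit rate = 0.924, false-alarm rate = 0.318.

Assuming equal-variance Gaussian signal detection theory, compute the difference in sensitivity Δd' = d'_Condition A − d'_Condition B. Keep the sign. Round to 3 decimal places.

Condition A: z(0.374) = -0.3213, z(0.550) = 0.1257, d' = -0.4470
Condition B: z(0.924) = 1.4325, z(0.318) = -0.4733, d' = 1.9058
Δd' = d'_Condition A − d'_Condition B = -0.4470 − 1.9058 = -2.3528
Condition B has the higher sensitivity.

Δd' = -2.353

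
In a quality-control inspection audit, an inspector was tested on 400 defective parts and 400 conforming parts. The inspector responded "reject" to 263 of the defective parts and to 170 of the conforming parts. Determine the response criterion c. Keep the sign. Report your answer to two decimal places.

H = 263/400 = 0.6575
FA = 170/400 = 0.4250
z(0.6575) = 0.406, z(0.4250) = -0.189
c = −½·[z(H) + z(FA)] = −0.5 × (0.406 + (-0.189)) = -0.1085

c = -0.11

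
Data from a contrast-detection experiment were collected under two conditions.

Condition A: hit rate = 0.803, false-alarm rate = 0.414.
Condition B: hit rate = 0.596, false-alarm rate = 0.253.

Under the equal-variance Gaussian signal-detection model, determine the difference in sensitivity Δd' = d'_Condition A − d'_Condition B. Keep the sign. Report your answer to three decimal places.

Δd' = 0.162

Condition A: z(0.803) = 0.8524, z(0.414) = -0.2173, d' = 1.0697
Condition B: z(0.596) = 0.2430, z(0.253) = -0.6651, d' = 0.9081
Δd' = d'_Condition A − d'_Condition B = 1.0697 − 0.9081 = 0.1616
Condition A has the higher sensitivity.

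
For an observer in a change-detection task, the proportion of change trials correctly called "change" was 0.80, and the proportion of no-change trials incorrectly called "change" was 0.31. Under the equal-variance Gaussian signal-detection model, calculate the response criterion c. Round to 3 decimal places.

Φ⁻¹(0.80) = 0.8416, Φ⁻¹(0.31) = -0.4959
c = −½·[z(H) + z(FA)] = −0.5 × (0.8416 + (-0.4959)) = -0.17285
c < 0: the observer has a liberal response bias.

c = -0.173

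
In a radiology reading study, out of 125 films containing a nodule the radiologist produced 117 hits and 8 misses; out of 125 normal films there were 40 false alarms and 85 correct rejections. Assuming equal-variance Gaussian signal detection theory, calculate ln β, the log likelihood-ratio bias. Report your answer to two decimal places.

H = 117/125 = 0.9360
FA = 40/125 = 0.3200
Φ⁻¹(H) = Φ⁻¹(0.9360) = 1.522
Φ⁻¹(FA) = Φ⁻¹(0.3200) = -0.468
ln β = −½·[z(H)² − z(FA)²] = −0.5 × (2.316 − 0.219) = -1.0485

ln β = -1.05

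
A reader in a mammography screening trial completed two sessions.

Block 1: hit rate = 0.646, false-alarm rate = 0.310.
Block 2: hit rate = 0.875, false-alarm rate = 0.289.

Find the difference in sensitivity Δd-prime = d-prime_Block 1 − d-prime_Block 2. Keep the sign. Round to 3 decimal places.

Δd-prime = -0.836

Block 1: z(0.646) = 0.3745, z(0.310) = -0.4959, d' = 0.8704
Block 2: z(0.875) = 1.1503, z(0.289) = -0.5563, d' = 1.7066
Δd' = d'_Block 1 − d'_Block 2 = 0.8704 − 1.7066 = -0.8362
Block 2 has the higher sensitivity.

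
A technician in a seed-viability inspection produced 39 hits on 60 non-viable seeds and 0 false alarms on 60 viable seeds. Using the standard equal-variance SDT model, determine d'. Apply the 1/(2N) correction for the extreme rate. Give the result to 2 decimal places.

The false-alarm rate is 0/60 = 0, so apply the 1/(2N) correction: FA → 1/(2·60) = 0.00833.
z(H) = z(0.65000) = 0.385
z(FA) = z(0.00833) = -2.394
d' = 0.385 − (-2.394) = 2.779

d' = 2.78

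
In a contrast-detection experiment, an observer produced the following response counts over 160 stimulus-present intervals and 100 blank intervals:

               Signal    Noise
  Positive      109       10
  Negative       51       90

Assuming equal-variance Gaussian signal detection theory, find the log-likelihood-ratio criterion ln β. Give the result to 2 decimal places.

H = 109/160 = 0.6813
FA = 10/100 = 0.1000
z(H) = 0.471
z(FA) = -1.282
ln β = −½·[z(H)² − z(FA)²] = −0.5 × (0.222 − 1.644) = 0.711

ln β = 0.71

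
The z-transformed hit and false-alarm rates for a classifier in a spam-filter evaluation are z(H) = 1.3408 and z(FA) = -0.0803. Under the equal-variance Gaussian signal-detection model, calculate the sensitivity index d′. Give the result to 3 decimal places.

d' = z(H) − z(FA) = 1.3408 − (-0.0803) = 1.4211

d′ = 1.421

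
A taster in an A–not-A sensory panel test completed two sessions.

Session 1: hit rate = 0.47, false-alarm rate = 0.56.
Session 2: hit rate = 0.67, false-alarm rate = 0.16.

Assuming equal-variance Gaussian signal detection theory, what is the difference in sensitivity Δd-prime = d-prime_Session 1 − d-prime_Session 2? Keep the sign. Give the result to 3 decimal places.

Δd-prime = -1.661

Session 1: z(0.47) = -0.0753, z(0.56) = 0.1510, d' = -0.2263
Session 2: z(0.67) = 0.4399, z(0.16) = -0.9945, d' = 1.4344
Δd' = d'_Session 1 − d'_Session 2 = -0.2263 − 1.4344 = -1.6607
Session 2 has the higher sensitivity.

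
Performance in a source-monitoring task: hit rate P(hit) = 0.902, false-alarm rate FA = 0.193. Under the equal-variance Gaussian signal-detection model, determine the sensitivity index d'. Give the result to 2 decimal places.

d' = 2.16

z(H) = z(0.902) = 1.2930
z(FA) = z(0.193) = -0.8669
d' = z(H) − z(FA) = 1.2930 − (-0.8669) = 2.1599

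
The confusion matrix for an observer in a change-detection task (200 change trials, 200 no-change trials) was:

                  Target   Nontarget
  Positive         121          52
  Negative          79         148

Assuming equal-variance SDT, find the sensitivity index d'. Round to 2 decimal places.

H = 121/200 = 0.6050
FA = 52/200 = 0.2600
z(0.6050) = 0.266, z(0.2600) = -0.643
d' = z(H) − z(FA) = 0.266 − (-0.643) = 0.909

d' = 0.91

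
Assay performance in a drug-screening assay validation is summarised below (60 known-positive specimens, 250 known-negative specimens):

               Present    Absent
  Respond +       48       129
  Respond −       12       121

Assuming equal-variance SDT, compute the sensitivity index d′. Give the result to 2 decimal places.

H = 48/60 = 0.8000
FA = 129/250 = 0.5160
z(H) = 0.842
z(FA) = 0.040
d' = z(H) − z(FA) = 0.842 − 0.040 = 0.802

d′ = 0.80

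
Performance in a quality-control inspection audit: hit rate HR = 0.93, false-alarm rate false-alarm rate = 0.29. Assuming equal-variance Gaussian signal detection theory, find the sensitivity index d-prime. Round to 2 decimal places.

d-prime = 2.03

z(H) = z(0.93) = 1.4758
z(FA) = z(0.29) = -0.5534
d' = z(H) − z(FA) = 1.4758 − (-0.5534) = 2.0292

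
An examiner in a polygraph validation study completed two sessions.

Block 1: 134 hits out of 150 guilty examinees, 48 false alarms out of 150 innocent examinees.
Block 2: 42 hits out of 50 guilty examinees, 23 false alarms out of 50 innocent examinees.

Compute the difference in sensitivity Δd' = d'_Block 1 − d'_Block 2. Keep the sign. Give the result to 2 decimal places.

Δd' = 0.62

Block 1: z(0.8933) = 1.244, z(0.3200) = -0.468, d' = 1.712
Block 2: z(0.8400) = 0.994, z(0.4600) = -0.100, d' = 1.094
Δd' = d'_Block 1 − d'_Block 2 = 1.712 − 1.094 = 0.618
Block 1 has the higher sensitivity.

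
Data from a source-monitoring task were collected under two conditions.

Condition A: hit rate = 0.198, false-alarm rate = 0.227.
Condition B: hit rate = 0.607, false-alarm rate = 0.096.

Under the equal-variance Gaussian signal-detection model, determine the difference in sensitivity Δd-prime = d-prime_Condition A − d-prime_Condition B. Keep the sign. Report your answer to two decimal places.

Δd-prime = -1.68

Condition A: z(0.198) = -0.849, z(0.227) = -0.749, d' = -0.100
Condition B: z(0.607) = 0.272, z(0.096) = -1.305, d' = 1.577
Δd' = d'_Condition A − d'_Condition B = -0.100 − 1.577 = -1.677
Condition B has the higher sensitivity.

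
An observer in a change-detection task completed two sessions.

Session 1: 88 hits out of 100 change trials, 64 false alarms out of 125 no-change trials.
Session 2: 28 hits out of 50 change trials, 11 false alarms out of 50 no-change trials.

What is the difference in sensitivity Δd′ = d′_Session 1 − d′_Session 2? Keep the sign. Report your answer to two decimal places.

Δd′ = 0.22

Session 1: z(0.8800) = 1.175, z(0.5120) = 0.030, d' = 1.145
Session 2: z(0.5600) = 0.151, z(0.2200) = -0.772, d' = 0.923
Δd' = d'_Session 1 − d'_Session 2 = 1.145 − 0.923 = 0.222
Session 1 has the higher sensitivity.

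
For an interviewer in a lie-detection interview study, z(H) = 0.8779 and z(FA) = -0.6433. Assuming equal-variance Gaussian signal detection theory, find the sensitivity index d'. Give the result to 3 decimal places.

d' = 1.521

d' = z(H) − z(FA) = 0.8779 − (-0.6433) = 1.5212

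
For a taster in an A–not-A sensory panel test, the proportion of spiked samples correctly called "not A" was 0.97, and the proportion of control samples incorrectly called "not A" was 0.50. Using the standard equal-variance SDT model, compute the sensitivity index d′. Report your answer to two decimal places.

z(0.97) = 1.8808, z(0.50) = 0.0000
d' = z(H) − z(FA) = 1.8808 − 0.0000 = 1.8808

d′ = 1.88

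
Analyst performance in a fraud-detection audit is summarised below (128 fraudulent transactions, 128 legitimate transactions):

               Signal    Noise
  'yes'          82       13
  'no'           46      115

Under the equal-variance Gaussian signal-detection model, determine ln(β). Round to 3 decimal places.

ln β = 0.745

H = 82/128 = 0.6406
FA = 13/128 = 0.1016
Φ⁻¹(0.6406) = 0.3601, Φ⁻¹(0.1016) = -1.2725
ln β = −½·[z(H)² − z(FA)²] = −0.5 × (0.1297 − 1.6193) = 0.7448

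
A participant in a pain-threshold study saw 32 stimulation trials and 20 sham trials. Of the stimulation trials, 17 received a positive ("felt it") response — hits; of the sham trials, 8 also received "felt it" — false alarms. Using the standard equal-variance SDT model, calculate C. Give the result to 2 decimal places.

H = 17/32 = 0.5312
FA = 8/20 = 0.4000
z(H) = z(0.5312) = 0.078
z(FA) = z(0.4000) = -0.253
c = −½·[z(H) + z(FA)] = −0.5 × (0.078 + (-0.253)) = 0.0875

C = 0.09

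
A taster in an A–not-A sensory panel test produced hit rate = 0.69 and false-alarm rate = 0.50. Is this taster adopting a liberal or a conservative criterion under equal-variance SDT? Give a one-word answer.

z(H) = 0.496, z(FA) = 0.000
c = −½·(z(H) + z(FA)) = -0.248
c < 0 → liberal criterion (biased toward responding “yes”).

liberal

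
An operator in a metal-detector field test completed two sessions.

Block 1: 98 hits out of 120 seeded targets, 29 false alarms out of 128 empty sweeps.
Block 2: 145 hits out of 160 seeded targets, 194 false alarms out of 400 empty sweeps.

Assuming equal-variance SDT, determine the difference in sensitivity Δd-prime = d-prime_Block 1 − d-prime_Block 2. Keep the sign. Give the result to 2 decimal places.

Block 1: z(0.8167) = 0.903, z(0.2266) = -0.750, d' = 1.653
Block 2: z(0.9062) = 1.318, z(0.4850) = -0.038, d' = 1.356
Δd' = d'_Block 1 − d'_Block 2 = 1.653 − 1.356 = 0.297
Block 1 has the higher sensitivity.

Δd-prime = 0.30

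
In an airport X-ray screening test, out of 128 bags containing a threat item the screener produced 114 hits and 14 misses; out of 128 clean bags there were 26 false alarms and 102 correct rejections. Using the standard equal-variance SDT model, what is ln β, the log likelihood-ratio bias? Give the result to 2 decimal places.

ln β = -0.41

H = 114/128 = 0.8906
FA = 26/128 = 0.2031
Φ⁻¹(H) = 1.230
Φ⁻¹(FA) = -0.831
ln β = −½·[z(H)² − z(FA)²] = −0.5 × (1.513 − 0.691) = -0.411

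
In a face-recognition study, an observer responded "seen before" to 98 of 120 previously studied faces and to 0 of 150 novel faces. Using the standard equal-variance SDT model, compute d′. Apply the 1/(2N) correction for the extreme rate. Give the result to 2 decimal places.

d′ = 3.62

The false-alarm rate is 0/150 = 0, so apply the 1/(2N) correction: FA → 1/(2·150) = 0.00333.
z(H) = z(0.81667) = 0.903
z(FA) = z(0.00333) = -2.713
d' = 0.903 − (-2.713) = 3.616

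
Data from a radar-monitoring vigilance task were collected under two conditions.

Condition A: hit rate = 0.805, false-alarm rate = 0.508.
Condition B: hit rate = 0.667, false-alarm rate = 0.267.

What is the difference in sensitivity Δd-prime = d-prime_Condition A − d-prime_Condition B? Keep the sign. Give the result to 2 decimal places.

Δd-prime = -0.21

Condition A: z(0.805) = 0.860, z(0.508) = 0.020, d' = 0.840
Condition B: z(0.667) = 0.432, z(0.267) = -0.622, d' = 1.054
Δd' = d'_Condition A − d'_Condition B = 0.840 − 1.054 = -0.214
Condition B has the higher sensitivity.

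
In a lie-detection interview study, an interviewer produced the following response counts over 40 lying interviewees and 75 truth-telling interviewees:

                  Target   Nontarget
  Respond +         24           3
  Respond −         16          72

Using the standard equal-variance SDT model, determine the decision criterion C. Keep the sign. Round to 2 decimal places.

H = 24/40 = 0.6000
FA = 3/75 = 0.0400
z(H) = z(0.6000) = 0.253
z(FA) = z(0.0400) = -1.751
c = −½·[z(H) + z(FA)] = −0.5 × (0.253 + (-1.751)) = 0.749
c > 0: the interviewer has a conservative response bias.

C = 0.75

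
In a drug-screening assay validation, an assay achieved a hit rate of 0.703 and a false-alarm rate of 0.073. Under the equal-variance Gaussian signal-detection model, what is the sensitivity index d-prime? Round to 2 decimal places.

z(H) = z(0.703) = 0.533
z(FA) = z(0.073) = -1.454
d' = z(H) − z(FA) = 0.533 − (-1.454) = 1.987

d-prime = 1.99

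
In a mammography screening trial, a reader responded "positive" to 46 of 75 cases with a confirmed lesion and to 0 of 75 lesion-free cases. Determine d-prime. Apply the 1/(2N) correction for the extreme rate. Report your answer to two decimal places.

The false-alarm rate is 0/75 = 0, so apply the 1/(2N) correction: FA → 1/(2·75) = 0.00667.
z(H) = z(0.61333) = 0.288
z(FA) = z(0.00667) = -2.475
d' = 0.288 − (-2.475) = 2.763

d-prime = 2.76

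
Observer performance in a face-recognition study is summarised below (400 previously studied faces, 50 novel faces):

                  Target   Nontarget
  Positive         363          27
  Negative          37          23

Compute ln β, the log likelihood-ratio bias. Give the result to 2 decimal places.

ln β = -0.87

H = 363/400 = 0.9075
FA = 27/50 = 0.5400
Φ⁻¹(0.9075) = 1.326, Φ⁻¹(0.5400) = 0.100
ln β = −½·[z(H)² − z(FA)²] = −0.5 × (1.758 − 0.010) = -0.874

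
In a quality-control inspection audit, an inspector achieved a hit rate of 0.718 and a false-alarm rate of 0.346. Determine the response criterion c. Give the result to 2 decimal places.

z(0.718) = 0.577, z(0.346) = -0.396
c = −½·[z(H) + z(FA)] = −0.5 × (0.577 + (-0.396)) = -0.0905
c < 0: the inspector has a liberal response bias.

c = -0.09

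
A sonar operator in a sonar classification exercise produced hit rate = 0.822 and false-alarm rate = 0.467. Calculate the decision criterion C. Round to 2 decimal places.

C = -0.42

z(H) = 0.923
z(FA) = -0.083
c = −½·[z(H) + z(FA)] = −0.5 × (0.923 + (-0.083)) = -0.420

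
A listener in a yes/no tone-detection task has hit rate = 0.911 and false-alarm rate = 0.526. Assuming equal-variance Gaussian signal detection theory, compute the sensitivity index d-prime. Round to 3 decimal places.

d-prime = 1.282

z(0.911) = 1.3469, z(0.526) = 0.0652
d' = z(H) − z(FA) = 1.3469 − 0.0652 = 1.2817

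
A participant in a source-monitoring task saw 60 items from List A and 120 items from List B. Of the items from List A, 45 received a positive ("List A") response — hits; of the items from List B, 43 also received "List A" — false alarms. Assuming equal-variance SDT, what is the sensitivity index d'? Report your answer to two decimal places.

H = 45/60 = 0.7500
FA = 43/120 = 0.3583
z(H) = z(0.7500) = 0.6745
z(FA) = z(0.3583) = -0.3630
d' = z(H) − z(FA) = 0.6745 − (-0.3630) = 1.0375

d' = 1.04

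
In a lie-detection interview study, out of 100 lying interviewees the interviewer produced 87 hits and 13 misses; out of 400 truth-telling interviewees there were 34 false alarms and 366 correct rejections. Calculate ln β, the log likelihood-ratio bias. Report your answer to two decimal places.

H = 87/100 = 0.8700
FA = 34/400 = 0.0850
z(H) = 1.126
z(FA) = -1.372
ln β = −½·[z(H)² − z(FA)²] = −0.5 × (1.268 − 1.882) = 0.307

ln β = 0.31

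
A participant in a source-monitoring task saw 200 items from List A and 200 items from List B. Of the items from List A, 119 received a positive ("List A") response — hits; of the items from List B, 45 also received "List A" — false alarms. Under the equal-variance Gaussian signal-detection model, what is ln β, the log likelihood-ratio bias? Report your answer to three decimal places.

H = 119/200 = 0.5950
FA = 45/200 = 0.2250
z(H) = z(0.5950) = 0.2404
z(FA) = z(0.2250) = -0.7554
ln β = −½·[z(H)² − z(FA)²] = −0.5 × (0.0578 − 0.5706) = 0.2564

ln β = 0.256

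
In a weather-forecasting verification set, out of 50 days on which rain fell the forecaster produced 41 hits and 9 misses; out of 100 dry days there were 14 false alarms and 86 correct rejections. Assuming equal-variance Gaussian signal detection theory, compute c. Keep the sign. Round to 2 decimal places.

c = 0.08

H = 41/50 = 0.8200
FA = 14/100 = 0.1400
z(0.8200) = 0.915, z(0.1400) = -1.080
c = −½·[z(H) + z(FA)] = −0.5 × (0.915 + (-1.080)) = 0.0825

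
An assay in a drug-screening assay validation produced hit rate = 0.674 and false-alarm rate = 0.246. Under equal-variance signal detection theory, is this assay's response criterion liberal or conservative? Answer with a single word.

conservative

z(H) = 0.451, z(FA) = -0.687
c = −½·(z(H) + z(FA)) = 0.118
c > 0 → conservative criterion (biased toward responding “no”).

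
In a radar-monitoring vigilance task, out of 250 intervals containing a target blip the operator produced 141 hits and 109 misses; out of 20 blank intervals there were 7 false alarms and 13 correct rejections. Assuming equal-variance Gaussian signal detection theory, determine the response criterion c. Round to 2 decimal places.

c = 0.11

H = 141/250 = 0.5640
FA = 7/20 = 0.3500
z(H) = 0.1611
z(FA) = -0.3853
c = −½·[z(H) + z(FA)] = −0.5 × (0.1611 + (-0.3853)) = 0.1121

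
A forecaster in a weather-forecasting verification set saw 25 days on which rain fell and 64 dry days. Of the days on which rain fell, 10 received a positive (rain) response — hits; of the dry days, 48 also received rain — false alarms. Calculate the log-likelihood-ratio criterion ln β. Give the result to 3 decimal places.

H = 10/25 = 0.4000
FA = 48/64 = 0.7500
Φ⁻¹(H) = Φ⁻¹(0.4000) = -0.2533
Φ⁻¹(FA) = Φ⁻¹(0.7500) = 0.6745
ln β = −½·[z(H)² − z(FA)²] = −0.5 × (0.0642 − 0.4550) = 0.1954

ln β = 0.195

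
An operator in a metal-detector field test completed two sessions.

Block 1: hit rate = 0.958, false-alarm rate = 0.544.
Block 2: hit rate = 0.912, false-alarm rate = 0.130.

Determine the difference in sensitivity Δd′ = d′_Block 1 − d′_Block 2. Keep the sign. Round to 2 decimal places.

Block 1: z(0.958) = 1.728, z(0.544) = 0.111, d' = 1.617
Block 2: z(0.912) = 1.353, z(0.130) = -1.126, d' = 2.479
Δd' = d'_Block 1 − d'_Block 2 = 1.617 − 2.479 = -0.862
Block 2 has the higher sensitivity.

Δd′ = -0.86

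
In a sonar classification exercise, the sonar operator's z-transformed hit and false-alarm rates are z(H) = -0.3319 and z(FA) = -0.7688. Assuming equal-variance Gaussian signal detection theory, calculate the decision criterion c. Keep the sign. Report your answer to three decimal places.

c = 0.550

c = −½·[z(H) + z(FA)] = −½·(-0.3319 + (-0.7688)) = 0.55035
c > 0: the sonar operator has a conservative response bias.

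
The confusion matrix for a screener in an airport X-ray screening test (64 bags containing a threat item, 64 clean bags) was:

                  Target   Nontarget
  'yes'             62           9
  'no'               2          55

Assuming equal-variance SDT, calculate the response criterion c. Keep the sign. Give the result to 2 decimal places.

c = -0.39

H = 62/64 = 0.9688
FA = 9/64 = 0.1406
Φ⁻¹(H) = Φ⁻¹(0.9688) = 1.8634
Φ⁻¹(FA) = Φ⁻¹(0.1406) = -1.0776
c = −½·[z(H) + z(FA)] = −0.5 × (1.8634 + (-1.0776)) = -0.3929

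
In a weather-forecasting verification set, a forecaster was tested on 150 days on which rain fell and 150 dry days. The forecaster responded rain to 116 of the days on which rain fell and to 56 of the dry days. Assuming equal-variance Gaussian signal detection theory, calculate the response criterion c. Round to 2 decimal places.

H = 116/150 = 0.7733
FA = 56/150 = 0.3733
z(H) = 0.7498
z(FA) = -0.3231
c = −½·[z(H) + z(FA)] = −0.5 × (0.7498 + (-0.3231)) = -0.21335

c = -0.21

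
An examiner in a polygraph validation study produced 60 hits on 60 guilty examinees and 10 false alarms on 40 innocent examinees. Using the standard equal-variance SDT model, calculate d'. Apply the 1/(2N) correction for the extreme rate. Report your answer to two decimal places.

d' = 3.07

The hit rate is 60/60 = 1, so apply the 1/(2N) correction: H → 1 − 1/(2·60) = 0.99167.
z(H) = z(0.99167) = 2.394
z(FA) = z(0.25000) = -0.674
d' = 2.394 − (-0.674) = 3.068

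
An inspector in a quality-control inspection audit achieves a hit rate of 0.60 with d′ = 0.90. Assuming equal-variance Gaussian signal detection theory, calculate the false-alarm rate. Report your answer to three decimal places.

false-alarm rate = 0.259

z(hit rate) = z(0.60) = 0.2533
z(FA) = z(H) − d' = 0.2533 − 0.90 = -0.6467
false-alarm rate = Φ(-0.6467) = 0.2589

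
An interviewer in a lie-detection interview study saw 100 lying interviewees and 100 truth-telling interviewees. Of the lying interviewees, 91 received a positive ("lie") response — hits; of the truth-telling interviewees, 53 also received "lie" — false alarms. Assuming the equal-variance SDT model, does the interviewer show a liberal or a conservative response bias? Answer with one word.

liberal

z(H) = 1.341, z(FA) = 0.075
c = −½·(z(H) + z(FA)) = -0.708
c < 0 → liberal criterion (biased toward responding “yes”).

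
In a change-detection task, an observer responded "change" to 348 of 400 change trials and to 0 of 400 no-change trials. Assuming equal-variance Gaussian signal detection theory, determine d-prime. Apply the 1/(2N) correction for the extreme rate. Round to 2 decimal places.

The false-alarm rate is 0/400 = 0, so apply the 1/(2N) correction: FA → 1/(2·400) = 0.00125.
z(H) = z(0.87000) = 1.126
z(FA) = z(0.00125) = -3.023
d' = 1.126 − (-3.023) = 4.149

d-prime = 4.15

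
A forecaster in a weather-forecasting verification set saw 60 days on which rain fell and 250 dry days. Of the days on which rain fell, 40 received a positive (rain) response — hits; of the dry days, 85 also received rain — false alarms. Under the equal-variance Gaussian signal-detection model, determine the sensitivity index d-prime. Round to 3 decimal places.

d-prime = 0.843

H = 40/60 = 0.6667
FA = 85/250 = 0.3400
Φ⁻¹(H) = Φ⁻¹(0.6667) = 0.4308
Φ⁻¹(FA) = Φ⁻¹(0.3400) = -0.4125
d' = z(H) − z(FA) = 0.4308 − (-0.4125) = 0.8433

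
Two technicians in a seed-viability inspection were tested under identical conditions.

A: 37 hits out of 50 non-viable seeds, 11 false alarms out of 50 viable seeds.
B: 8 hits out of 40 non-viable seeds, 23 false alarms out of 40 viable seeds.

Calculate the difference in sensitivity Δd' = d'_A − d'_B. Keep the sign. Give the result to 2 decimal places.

Δd' = 2.45

A: z(0.7400) = 0.643, z(0.2200) = -0.772, d' = 1.415
B: z(0.2000) = -0.842, z(0.5750) = 0.189, d' = -1.031
Δd' = d'_A − d'_B = 1.415 − (-1.031) = 2.446
A has the higher sensitivity.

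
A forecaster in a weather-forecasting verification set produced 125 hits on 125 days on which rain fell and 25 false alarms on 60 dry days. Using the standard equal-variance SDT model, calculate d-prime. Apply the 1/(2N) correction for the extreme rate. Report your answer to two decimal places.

d-prime = 2.86

The hit rate is 125/125 = 1, so apply the 1/(2N) correction: H → 1 − 1/(2·125) = 0.99600.
z(H) = z(0.99600) = 2.652
z(FA) = z(0.41667) = -0.210
d' = 2.652 − (-0.210) = 2.862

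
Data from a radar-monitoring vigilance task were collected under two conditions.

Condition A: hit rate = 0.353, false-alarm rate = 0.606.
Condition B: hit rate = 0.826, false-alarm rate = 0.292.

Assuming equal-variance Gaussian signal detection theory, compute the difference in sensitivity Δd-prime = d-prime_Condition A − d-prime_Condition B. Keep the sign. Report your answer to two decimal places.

Condition A: z(0.353) = -0.377, z(0.606) = 0.269, d' = -0.646
Condition B: z(0.826) = 0.938, z(0.292) = -0.548, d' = 1.486
Δd' = d'_Condition A − d'_Condition B = -0.646 − 1.486 = -2.132
Condition B has the higher sensitivity.

Δd-prime = -2.13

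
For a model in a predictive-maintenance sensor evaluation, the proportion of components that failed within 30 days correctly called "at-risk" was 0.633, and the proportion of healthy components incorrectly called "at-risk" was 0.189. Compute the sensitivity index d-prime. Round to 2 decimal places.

d-prime = 1.22

z(H) = 0.340
z(FA) = -0.882
d' = z(H) − z(FA) = 0.340 − (-0.882) = 1.222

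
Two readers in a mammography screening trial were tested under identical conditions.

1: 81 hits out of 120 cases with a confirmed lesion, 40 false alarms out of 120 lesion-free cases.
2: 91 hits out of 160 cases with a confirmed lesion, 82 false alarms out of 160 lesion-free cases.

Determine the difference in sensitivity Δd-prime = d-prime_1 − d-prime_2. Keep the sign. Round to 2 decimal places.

1: z(0.6750) = 0.454, z(0.3333) = -0.431, d' = 0.885
2: z(0.5687) = 0.173, z(0.5125) = 0.031, d' = 0.142
Δd' = d'_1 − d'_2 = 0.885 − 0.142 = 0.743
1 has the higher sensitivity.

Δd-prime = 0.74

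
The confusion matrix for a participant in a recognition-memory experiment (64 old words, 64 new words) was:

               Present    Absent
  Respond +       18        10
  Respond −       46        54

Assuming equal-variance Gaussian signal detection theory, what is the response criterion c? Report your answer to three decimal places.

c = 0.795

H = 18/64 = 0.2812
FA = 10/64 = 0.1562
z(H) = z(0.2812) = -0.5793
z(FA) = z(0.1562) = -1.0102
c = −½·[z(H) + z(FA)] = −0.5 × (-0.5793 + (-1.0102)) = 0.79475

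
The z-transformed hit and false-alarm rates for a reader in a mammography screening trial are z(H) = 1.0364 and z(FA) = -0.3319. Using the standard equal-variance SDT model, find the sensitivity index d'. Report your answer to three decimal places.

d' = 1.368

d' = z(H) − z(FA) = 1.0364 − (-0.3319) = 1.3683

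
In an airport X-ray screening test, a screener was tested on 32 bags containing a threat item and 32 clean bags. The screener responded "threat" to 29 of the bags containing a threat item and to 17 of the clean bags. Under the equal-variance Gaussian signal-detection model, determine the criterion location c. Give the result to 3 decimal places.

H = 29/32 = 0.9062
FA = 17/32 = 0.5312
z(0.9062) = 1.3177, z(0.5312) = 0.0783
c = −½·[z(H) + z(FA)] = −0.5 × (1.3177 + 0.0783) = -0.6980
c < 0: the screener has a liberal response bias.

c = -0.698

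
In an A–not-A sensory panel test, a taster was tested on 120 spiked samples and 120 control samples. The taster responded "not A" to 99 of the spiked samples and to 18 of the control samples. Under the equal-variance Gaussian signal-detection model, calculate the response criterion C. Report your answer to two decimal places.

H = 99/120 = 0.8250
FA = 18/120 = 0.1500
Φ⁻¹(H) = Φ⁻¹(0.8250) = 0.935
Φ⁻¹(FA) = Φ⁻¹(0.1500) = -1.036
c = −½·[z(H) + z(FA)] = −0.5 × (0.935 + (-1.036)) = 0.0505
c > 0: the taster has a conservative response bias.

C = 0.05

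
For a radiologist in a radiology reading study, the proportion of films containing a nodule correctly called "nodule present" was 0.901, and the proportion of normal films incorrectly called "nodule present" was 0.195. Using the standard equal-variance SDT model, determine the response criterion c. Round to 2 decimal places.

c = -0.21

z(H) = z(0.901) = 1.2873
z(FA) = z(0.195) = -0.8596
c = −½·[z(H) + z(FA)] = −0.5 × (1.2873 + (-0.8596)) = -0.21385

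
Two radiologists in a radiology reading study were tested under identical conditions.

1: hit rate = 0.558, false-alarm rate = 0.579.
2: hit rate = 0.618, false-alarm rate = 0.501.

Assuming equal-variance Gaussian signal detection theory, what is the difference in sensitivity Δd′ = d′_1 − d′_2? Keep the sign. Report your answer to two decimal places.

Δd′ = -0.35

1: z(0.558) = 0.146, z(0.579) = 0.199, d' = -0.053
2: z(0.618) = 0.300, z(0.501) = 0.003, d' = 0.297
Δd' = d'_1 − d'_2 = -0.053 − 0.297 = -0.350
2 has the higher sensitivity.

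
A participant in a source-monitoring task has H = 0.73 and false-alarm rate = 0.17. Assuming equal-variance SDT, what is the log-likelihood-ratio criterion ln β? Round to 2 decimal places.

ln β = 0.27

z(H) = 0.613
z(FA) = -0.954
ln β = −½·[z(H)² − z(FA)²] = −0.5 × (0.376 − 0.910) = 0.267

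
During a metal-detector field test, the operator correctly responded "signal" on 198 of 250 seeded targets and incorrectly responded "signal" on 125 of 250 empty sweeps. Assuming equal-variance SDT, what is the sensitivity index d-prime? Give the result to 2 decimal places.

H = 198/250 = 0.7920
FA = 125/250 = 0.5000
z(H) = z(0.7920) = 0.8134
z(FA) = z(0.5000) = 0.0000
d' = z(H) − z(FA) = 0.8134 − 0.0000 = 0.8134

d-prime = 0.81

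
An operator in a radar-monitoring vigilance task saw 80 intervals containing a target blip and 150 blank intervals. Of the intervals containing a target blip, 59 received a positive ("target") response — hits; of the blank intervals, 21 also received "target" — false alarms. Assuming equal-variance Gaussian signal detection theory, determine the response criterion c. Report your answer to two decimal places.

H = 59/80 = 0.7375
FA = 21/150 = 0.1400
z(0.7375) = 0.636, z(0.1400) = -1.080
c = −½·[z(H) + z(FA)] = −0.5 × (0.636 + (-1.080)) = 0.222
c > 0: the operator has a conservative response bias.

c = 0.22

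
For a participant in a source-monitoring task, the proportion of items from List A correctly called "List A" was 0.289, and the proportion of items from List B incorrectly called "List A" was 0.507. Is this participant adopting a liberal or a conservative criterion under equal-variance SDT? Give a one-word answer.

conservative

z(H) = -0.556, z(FA) = 0.018
c = −½·(z(H) + z(FA)) = 0.269
c > 0 → conservative criterion (biased toward responding “no”).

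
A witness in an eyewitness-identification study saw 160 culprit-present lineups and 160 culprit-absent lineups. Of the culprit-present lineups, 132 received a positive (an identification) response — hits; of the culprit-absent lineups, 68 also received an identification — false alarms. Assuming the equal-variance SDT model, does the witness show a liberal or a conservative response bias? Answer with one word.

z(H) = 0.935, z(FA) = -0.189
c = −½·(z(H) + z(FA)) = -0.373
c < 0 → liberal criterion (biased toward responding “yes”).

liberal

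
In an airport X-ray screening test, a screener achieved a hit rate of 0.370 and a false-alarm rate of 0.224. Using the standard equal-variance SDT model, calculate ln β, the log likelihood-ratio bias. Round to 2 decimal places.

z(H) = z(0.370) = -0.332
z(FA) = z(0.224) = -0.759
ln β = −½·[z(H)² − z(FA)²] = −0.5 × (0.110 − 0.576) = 0.233

ln β = 0.23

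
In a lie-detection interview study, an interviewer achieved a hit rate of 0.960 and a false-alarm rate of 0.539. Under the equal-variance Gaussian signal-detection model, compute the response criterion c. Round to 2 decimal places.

z(0.960) = 1.7507, z(0.539) = 0.0979
c = −½·[z(H) + z(FA)] = −0.5 × (1.7507 + 0.0979) = -0.9243
c < 0: the interviewer has a liberal response bias.

c = -0.92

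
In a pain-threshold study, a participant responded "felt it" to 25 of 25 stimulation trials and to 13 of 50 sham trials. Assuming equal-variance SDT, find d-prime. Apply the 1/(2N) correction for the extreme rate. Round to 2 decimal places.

The hit rate is 25/25 = 1, so apply the 1/(2N) correction: H → 1 − 1/(2·25) = 0.98000.
z(H) = z(0.98000) = 2.054
z(FA) = z(0.26000) = -0.643
d' = 2.054 − (-0.643) = 2.697

d-prime = 2.70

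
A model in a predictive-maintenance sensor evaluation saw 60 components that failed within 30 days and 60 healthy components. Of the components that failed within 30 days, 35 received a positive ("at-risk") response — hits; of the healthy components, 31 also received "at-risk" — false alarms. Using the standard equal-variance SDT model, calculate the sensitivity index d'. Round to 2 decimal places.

d' = 0.17

H = 35/60 = 0.5833
FA = 31/60 = 0.5167
Φ⁻¹(H) = Φ⁻¹(0.5833) = 0.210
Φ⁻¹(FA) = Φ⁻¹(0.5167) = 0.042
d' = z(H) − z(FA) = 0.210 − 0.042 = 0.168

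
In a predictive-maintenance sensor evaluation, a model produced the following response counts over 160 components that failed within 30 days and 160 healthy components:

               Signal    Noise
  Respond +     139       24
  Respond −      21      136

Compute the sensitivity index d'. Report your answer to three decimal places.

d' = 2.157

H = 139/160 = 0.8688
FA = 24/160 = 0.1500
z(0.8688) = 1.1207, z(0.1500) = -1.0364
d' = z(H) − z(FA) = 1.1207 − (-1.0364) = 2.1571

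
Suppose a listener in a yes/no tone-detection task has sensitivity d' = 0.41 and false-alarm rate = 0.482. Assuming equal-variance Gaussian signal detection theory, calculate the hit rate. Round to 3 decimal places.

z(false-alarm rate) = z(0.482) = -0.0451
z(H) = z(FA) + d' = -0.0451 + 0.41 = 0.3649
hit rate = Φ(0.3649) = 0.6424

hit rate = 0.642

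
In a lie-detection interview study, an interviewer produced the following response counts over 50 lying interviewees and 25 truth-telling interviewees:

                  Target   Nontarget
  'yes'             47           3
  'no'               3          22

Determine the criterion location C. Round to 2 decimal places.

C = -0.19

H = 47/50 = 0.9400
FA = 3/25 = 0.1200
z(0.9400) = 1.555, z(0.1200) = -1.175
c = −½·[z(H) + z(FA)] = −0.5 × (1.555 + (-1.175)) = -0.190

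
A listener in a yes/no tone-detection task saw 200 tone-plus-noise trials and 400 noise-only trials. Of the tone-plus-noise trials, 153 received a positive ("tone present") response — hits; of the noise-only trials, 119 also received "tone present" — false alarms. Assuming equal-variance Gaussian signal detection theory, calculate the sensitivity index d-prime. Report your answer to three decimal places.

H = 153/200 = 0.7650
FA = 119/400 = 0.2975
z(0.7650) = 0.7225, z(0.2975) = -0.5316
d' = z(H) − z(FA) = 0.7225 − (-0.5316) = 1.2541

d-prime = 1.254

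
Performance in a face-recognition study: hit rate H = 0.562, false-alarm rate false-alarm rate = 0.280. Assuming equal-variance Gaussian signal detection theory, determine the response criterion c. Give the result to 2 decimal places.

Φ⁻¹(H) = 0.1560
Φ⁻¹(FA) = -0.5828
c = −½·[z(H) + z(FA)] = −0.5 × (0.1560 + (-0.5828)) = 0.2134
c > 0: the observer has a conservative response bias.

c = 0.21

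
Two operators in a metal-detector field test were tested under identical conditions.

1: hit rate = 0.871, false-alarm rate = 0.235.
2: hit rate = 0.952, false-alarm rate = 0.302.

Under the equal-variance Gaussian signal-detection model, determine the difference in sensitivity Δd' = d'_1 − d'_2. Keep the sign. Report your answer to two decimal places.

Δd' = -0.33

1: z(0.871) = 1.131, z(0.235) = -0.722, d' = 1.853
2: z(0.952) = 1.665, z(0.302) = -0.519, d' = 2.184
Δd' = d'_1 − d'_2 = 1.853 − 2.184 = -0.331
2 has the higher sensitivity.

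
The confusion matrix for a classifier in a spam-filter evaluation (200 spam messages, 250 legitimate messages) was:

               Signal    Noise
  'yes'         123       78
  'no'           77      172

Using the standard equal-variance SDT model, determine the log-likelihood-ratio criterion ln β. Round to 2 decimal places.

H = 123/200 = 0.6150
FA = 78/250 = 0.3120
z(H) = z(0.6150) = 0.292
z(FA) = z(0.3120) = -0.490
ln β = −½·[z(H)² − z(FA)²] = −0.5 × (0.085 − 0.240) = 0.0775

ln β = 0.08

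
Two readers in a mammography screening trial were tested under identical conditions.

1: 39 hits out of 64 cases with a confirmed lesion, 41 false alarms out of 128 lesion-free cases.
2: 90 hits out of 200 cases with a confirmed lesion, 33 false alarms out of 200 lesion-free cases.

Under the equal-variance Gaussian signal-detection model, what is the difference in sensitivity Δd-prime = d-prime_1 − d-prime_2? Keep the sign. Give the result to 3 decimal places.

1: z(0.6094) = 0.2778, z(0.3203) = -0.4669, d' = 0.7447
2: z(0.4500) = -0.1257, z(0.1650) = -0.9741, d' = 0.8484
Δd' = d'_1 − d'_2 = 0.7447 − 0.8484 = -0.1037
2 has the higher sensitivity.

Δd-prime = -0.104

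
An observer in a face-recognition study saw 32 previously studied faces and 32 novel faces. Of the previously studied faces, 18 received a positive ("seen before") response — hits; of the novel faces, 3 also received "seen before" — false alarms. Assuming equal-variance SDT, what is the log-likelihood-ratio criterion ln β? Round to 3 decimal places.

H = 18/32 = 0.5625
FA = 3/32 = 0.0938
z(H) = z(0.5625) = 0.1573
z(FA) = z(0.0938) = -1.3177
ln β = −½·[z(H)² − z(FA)²] = −0.5 × (0.0247 − 1.7363) = 0.8558

ln β = 0.856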